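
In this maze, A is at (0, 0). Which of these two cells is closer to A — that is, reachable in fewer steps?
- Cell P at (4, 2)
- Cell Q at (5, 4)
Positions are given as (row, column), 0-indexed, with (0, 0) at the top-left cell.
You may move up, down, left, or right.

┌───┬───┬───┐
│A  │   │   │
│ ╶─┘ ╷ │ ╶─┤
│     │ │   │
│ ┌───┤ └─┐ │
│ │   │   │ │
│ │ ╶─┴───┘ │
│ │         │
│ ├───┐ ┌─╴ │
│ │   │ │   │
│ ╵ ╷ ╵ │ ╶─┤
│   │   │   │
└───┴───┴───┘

Shortest path A → P at (4, 2): 8 steps
Shortest path A → Q at (5, 4): 17 steps

P is closer (8 steps vs 17 steps).

Path to P:

┌───┬───┬───┐
│A  │   │   │
│ ╶─┘ ╷ │ ╶─┤
│↓    │ │   │
│ ┌───┤ └─┐ │
│↓│   │   │ │
│ │ ╶─┴───┘ │
│↓│         │
│ ├───┐ ┌─╴ │
│↓│↱ P│ │   │
│ ╵ ╷ ╵ │ ╶─┤
│↳ ↑│   │   │
└───┴───┴───┘

Path to Q:

┌───┬───┬───┐
│A  │   │   │
│ ╶─┘ ╷ │ ╶─┤
│↓    │ │   │
│ ┌───┤ └─┐ │
│↓│   │   │ │
│ │ ╶─┴───┘ │
│↓│    ↱ → ↓│
│ ├───┐ ┌─╴ │
│↓│↱ ↓│↑│↓ ↲│
│ ╵ ╷ ╵ │ ╶─┤
│↳ ↑│↳ ↑│Q  │
└───┴───┴───┘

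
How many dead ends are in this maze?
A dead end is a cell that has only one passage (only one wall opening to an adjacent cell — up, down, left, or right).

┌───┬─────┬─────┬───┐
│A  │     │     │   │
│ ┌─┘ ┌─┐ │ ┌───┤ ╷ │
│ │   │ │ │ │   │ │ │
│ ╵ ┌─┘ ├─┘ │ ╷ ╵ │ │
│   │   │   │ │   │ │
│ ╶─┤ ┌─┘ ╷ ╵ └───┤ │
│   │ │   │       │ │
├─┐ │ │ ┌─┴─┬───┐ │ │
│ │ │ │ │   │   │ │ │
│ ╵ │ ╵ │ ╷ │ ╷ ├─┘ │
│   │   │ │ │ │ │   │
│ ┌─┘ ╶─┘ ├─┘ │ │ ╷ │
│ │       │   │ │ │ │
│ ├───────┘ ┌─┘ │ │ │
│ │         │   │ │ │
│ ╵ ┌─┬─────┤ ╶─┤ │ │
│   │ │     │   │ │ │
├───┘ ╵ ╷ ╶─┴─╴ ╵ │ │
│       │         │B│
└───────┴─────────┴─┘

Checking each cell for number of passages:

Dead ends found at positions:
  (0, 1)
  (0, 7)
  (1, 3)
  (1, 4)
  (4, 0)
  (4, 8)
  (5, 5)
  (6, 1)
  (8, 2)
  (8, 5)
  (9, 0)
  (9, 9)
Total dead ends: 12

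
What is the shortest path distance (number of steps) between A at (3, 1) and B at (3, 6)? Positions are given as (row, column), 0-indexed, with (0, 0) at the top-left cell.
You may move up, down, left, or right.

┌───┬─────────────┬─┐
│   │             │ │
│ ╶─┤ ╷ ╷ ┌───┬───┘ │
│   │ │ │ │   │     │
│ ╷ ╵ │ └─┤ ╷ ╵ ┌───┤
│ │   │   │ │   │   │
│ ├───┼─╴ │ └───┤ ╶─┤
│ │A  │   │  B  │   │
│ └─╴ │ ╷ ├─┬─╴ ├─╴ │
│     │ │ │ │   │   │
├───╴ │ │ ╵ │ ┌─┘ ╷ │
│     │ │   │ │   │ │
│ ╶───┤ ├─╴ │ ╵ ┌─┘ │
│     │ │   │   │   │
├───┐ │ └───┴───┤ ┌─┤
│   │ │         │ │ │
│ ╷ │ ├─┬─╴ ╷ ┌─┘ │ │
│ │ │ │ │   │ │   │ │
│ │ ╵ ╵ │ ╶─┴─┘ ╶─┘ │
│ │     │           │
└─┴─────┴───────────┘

Finding path from (3, 1) to (3, 6):
Path: (3,1) → (3,2) → (4,2) → (4,1) → (4,0) → (3,0) → (2,0) → (1,0) → (1,1) → (2,1) → (2,2) → (1,2) → (0,2) → (0,3) → (1,3) → (2,3) → (2,4) → (3,4) → (3,3) → (4,3) → (5,3) → (6,3) → (7,3) → (7,4) → (7,5) → (8,5) → (8,4) → (9,4) → (9,5) → (9,6) → (9,7) → (8,7) → (8,8) → (7,8) → (6,8) → (6,9) → (5,9) → (4,9) → (4,8) → (5,8) → (5,7) → (6,7) → (6,6) → (5,6) → (4,6) → (4,7) → (3,7) → (3,6)
Distance: 47 steps

Solution:

┌───┬─────────────┬─┐
│   │↱ ↓          │ │
│ ╶─┤ ╷ ╷ ┌───┬───┘ │
│↱ ↓│↑│↓│ │   │     │
│ ╷ ╵ │ └─┤ ╷ ╵ ┌───┤
│↑│↳ ↑│↳ ↓│ │   │   │
│ ├───┼─╴ │ └───┤ ╶─┤
│↑│A ↓│↓ ↲│  B ↰│   │
│ └─╴ │ ╷ ├─┬─╴ ├─╴ │
│↑ ← ↲│↓│ │ │↱ ↑│↓ ↰│
├───╴ │ │ ╵ │ ┌─┘ ╷ │
│     │↓│   │↑│↓ ↲│↑│
│ ╶───┤ ├─╴ │ ╵ ┌─┘ │
│     │↓│   │↑ ↲│↱ ↑│
├───┐ │ └───┴───┤ ┌─┤
│   │ │↳ → ↓    │↑│ │
│ ╷ │ ├─┬─╴ ╷ ┌─┘ │ │
│ │ │ │ │↓ ↲│ │↱ ↑│ │
│ │ ╵ ╵ │ ╶─┴─┘ ╶─┘ │
│ │     │↳ → → ↑    │
└─┴─────┴───────────┘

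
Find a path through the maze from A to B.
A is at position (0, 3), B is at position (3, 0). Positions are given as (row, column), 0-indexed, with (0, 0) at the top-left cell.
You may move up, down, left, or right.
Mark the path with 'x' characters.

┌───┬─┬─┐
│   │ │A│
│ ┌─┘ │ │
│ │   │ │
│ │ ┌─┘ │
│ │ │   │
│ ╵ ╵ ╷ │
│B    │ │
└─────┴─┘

Finding the shortest path from (0, 3) to (3, 0):
Path length: 6 steps
Directions: down → down → left → down → left → left

Solution:

┌───┬─┬─┐
│   │ │A│
│ ┌─┘ │ │
│ │   │x│
│ │ ┌─┘ │
│ │ │x x│
│ ╵ ╵ ╷ │
│B x x│ │
└─────┴─┘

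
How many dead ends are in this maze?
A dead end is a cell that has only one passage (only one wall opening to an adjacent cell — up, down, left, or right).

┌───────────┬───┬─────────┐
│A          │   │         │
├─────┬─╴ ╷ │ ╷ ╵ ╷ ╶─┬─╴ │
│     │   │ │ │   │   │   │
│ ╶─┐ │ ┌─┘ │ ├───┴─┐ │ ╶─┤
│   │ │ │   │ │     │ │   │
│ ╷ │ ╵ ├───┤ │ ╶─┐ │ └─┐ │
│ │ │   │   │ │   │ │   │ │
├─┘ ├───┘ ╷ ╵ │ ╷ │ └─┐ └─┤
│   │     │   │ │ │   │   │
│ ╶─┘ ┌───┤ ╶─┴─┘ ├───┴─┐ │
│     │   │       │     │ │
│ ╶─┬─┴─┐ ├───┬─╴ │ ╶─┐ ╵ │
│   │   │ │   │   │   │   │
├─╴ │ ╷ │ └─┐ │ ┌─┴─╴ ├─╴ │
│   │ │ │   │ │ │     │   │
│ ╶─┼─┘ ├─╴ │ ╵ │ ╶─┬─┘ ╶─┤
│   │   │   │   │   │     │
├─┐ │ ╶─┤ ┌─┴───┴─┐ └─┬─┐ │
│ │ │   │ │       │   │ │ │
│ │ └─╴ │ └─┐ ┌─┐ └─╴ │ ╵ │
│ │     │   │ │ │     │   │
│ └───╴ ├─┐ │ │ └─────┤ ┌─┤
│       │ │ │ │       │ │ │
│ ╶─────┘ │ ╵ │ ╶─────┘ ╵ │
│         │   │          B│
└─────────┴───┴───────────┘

Checking each cell for number of passages:

Dead ends found at positions:
  (0, 0)
  (2, 4)
  (3, 0)
  (3, 12)
  (4, 7)
  (4, 10)
  (5, 3)
  (6, 5)
  (7, 2)
  (8, 10)
  (9, 0)
  (9, 5)
  (9, 11)
  (10, 7)
  (11, 4)
  (11, 10)
  (11, 12)
Total dead ends: 17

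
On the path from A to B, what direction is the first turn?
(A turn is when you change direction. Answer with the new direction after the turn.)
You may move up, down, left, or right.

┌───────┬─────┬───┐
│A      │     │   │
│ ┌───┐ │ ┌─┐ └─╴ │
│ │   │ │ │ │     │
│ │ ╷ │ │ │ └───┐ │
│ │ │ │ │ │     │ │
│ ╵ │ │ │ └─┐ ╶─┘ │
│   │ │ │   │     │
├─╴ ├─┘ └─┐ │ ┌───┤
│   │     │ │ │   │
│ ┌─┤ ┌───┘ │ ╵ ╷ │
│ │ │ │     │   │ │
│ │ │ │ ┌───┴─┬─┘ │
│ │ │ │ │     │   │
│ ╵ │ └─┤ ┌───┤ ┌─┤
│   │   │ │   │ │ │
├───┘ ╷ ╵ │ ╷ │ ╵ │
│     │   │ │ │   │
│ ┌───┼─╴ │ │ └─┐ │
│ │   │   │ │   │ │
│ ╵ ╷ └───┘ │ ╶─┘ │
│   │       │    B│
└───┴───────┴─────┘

Directions: right, right, right, down, down, down, down, left, down, down, down, down, left, left, down, down, right, up, right, down, right, right, right, up, up, up, right, down, down, down, right, right
First turn direction: down

Solution:

┌───────┬─────┬───┐
│A → → ↓│     │   │
│ ┌───┐ │ ┌─┐ └─╴ │
│ │   │↓│ │ │     │
│ │ ╷ │ │ │ └───┐ │
│ │ │ │↓│ │     │ │
│ ╵ │ │ │ └─┐ ╶─┘ │
│   │ │↓│   │     │
├─╴ ├─┘ └─┐ │ ┌───┤
│   │↓ ↲  │ │ │   │
│ ┌─┤ ┌───┘ │ ╵ ╷ │
│ │ │↓│     │   │ │
│ │ │ │ ┌───┴─┬─┘ │
│ │ │↓│ │     │   │
│ ╵ │ └─┤ ┌───┤ ┌─┤
│   │↓  │ │↱ ↓│ │ │
├───┘ ╷ ╵ │ ╷ │ ╵ │
│↓ ← ↲│   │↑│↓│   │
│ ┌───┼─╴ │ │ └─┐ │
│↓│↱ ↓│   │↑│↓  │ │
│ ╵ ╷ └───┘ │ ╶─┘ │
│↳ ↑│↳ → → ↑│↳ → B│
└───┴───────┴─────┘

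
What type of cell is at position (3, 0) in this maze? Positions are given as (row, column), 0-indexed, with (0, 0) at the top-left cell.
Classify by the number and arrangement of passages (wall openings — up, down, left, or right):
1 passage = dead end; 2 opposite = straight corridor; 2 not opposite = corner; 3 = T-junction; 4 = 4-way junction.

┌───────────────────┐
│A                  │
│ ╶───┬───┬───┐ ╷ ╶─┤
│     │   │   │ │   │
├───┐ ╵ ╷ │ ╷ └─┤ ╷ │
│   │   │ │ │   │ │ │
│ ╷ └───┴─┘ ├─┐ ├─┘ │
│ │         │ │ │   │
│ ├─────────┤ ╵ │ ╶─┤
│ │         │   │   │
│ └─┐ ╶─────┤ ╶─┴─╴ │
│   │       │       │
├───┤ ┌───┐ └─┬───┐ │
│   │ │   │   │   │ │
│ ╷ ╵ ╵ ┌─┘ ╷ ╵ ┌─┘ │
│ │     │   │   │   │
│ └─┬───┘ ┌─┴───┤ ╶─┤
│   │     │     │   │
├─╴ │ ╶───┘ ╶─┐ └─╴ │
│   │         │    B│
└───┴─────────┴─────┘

Checking cell at (3, 0):
Number of passages: 2
Cell type: straight corridor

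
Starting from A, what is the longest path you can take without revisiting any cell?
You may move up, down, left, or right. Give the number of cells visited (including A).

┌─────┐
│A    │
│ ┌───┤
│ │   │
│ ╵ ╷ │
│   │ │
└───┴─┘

Finding longest simple path using DFS:
Start: (0, 0)
Longest path visits 7 cells
Path: A → down → down → right → up → right → down

Solution:

┌─────┐
│A    │
│ ┌───┤
│↓│↱ ↓│
│ ╵ ╷ │
│↳ ↑│B│
└───┴─┘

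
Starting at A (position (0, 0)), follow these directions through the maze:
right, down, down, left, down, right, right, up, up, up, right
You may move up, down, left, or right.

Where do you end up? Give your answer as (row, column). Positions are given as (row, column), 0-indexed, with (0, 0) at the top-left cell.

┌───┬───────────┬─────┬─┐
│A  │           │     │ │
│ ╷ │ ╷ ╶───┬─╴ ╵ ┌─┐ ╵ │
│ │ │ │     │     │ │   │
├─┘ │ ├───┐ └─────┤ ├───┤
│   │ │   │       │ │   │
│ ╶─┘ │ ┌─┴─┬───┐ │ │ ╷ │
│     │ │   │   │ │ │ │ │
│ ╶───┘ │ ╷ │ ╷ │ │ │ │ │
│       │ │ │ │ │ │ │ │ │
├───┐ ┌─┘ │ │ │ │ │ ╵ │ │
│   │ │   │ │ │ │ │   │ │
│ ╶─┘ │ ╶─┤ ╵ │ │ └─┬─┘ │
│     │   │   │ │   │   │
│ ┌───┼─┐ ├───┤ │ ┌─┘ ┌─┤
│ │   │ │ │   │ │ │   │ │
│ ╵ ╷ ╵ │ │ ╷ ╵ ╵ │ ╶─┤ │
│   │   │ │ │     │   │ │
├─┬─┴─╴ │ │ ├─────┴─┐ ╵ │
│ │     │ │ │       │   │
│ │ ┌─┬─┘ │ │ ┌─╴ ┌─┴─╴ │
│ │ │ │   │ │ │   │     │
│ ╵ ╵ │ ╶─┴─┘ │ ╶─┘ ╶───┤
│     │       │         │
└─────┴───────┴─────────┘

Following directions step by step:
Start: (0, 0)
  right: (0, 0) → (0, 1)
  down: (0, 1) → (1, 1)
  down: (1, 1) → (2, 1)
  left: (2, 1) → (2, 0)
  down: (2, 0) → (3, 0)
  right: (3, 0) → (3, 1)
  right: (3, 1) → (3, 2)
  up: (3, 2) → (2, 2)
  up: (2, 2) → (1, 2)
  up: (1, 2) → (0, 2)
  right: (0, 2) → (0, 3)
Final position: (0, 3)

Path taken:

┌───┬───────────┬─────┬─┐
│A ↓│↱ B        │     │ │
│ ╷ │ ╷ ╶───┬─╴ ╵ ┌─┐ ╵ │
│ │↓│↑│     │     │ │   │
├─┘ │ ├───┐ └─────┤ ├───┤
│↓ ↲│↑│   │       │ │   │
│ ╶─┘ │ ┌─┴─┬───┐ │ │ ╷ │
│↳ → ↑│ │   │   │ │ │ │ │
│ ╶───┘ │ ╷ │ ╷ │ │ │ │ │
│       │ │ │ │ │ │ │ │ │
├───┐ ┌─┘ │ │ │ │ │ ╵ │ │
│   │ │   │ │ │ │ │   │ │
│ ╶─┘ │ ╶─┤ ╵ │ │ └─┬─┘ │
│     │   │   │ │   │   │
│ ┌───┼─┐ ├───┤ │ ┌─┘ ┌─┤
│ │   │ │ │   │ │ │   │ │
│ ╵ ╷ ╵ │ │ ╷ ╵ ╵ │ ╶─┤ │
│   │   │ │ │     │   │ │
├─┬─┴─╴ │ │ ├─────┴─┐ ╵ │
│ │     │ │ │       │   │
│ │ ┌─┬─┘ │ │ ┌─╴ ┌─┴─╴ │
│ │ │ │   │ │ │   │     │
│ ╵ ╵ │ ╶─┴─┘ │ ╶─┘ ╶───┤
│     │       │         │
└─────┴───────┴─────────┘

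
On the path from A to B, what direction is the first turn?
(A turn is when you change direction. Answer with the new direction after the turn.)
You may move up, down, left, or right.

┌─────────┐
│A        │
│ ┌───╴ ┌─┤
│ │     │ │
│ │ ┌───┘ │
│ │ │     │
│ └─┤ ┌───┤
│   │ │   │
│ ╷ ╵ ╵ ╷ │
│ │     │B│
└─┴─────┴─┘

Directions: down, down, down, right, down, right, right, up, right, down
First turn direction: right

Solution:

┌─────────┐
│A        │
│ ┌───╴ ┌─┤
│↓│     │ │
│ │ ┌───┘ │
│↓│ │     │
│ └─┤ ┌───┤
│↳ ↓│ │↱ ↓│
│ ╷ ╵ ╵ ╷ │
│ │↳ → ↑│B│
└─┴─────┴─┘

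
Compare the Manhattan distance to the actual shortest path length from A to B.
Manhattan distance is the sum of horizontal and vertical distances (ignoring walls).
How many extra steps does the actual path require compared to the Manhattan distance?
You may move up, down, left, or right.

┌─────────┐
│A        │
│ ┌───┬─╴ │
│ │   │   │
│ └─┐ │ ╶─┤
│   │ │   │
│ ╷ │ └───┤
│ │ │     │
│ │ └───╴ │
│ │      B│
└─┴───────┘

Manhattan distance: |4 - 0| + |4 - 0| = 8
Actual path length: 8
Extra steps: 8 - 8 = 0

Solution:

┌─────────┐
│A        │
│ ┌───┬─╴ │
│↓│   │   │
│ └─┐ │ ╶─┤
│↳ ↓│ │   │
│ ╷ │ └───┤
│ │↓│     │
│ │ └───╴ │
│ │↳ → → B│
└─┴───────┘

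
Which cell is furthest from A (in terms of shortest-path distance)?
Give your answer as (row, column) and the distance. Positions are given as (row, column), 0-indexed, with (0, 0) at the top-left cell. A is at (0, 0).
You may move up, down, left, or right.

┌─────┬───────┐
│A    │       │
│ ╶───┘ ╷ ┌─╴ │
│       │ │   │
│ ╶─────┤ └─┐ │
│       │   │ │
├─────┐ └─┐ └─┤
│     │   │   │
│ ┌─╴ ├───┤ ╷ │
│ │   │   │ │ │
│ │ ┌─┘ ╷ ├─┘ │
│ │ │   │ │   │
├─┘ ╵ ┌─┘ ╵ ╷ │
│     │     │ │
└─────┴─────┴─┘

Computing BFS distances from A to all cells:
Furthest cell: (5, 0)
Distance: 31 steps

Path from A to the furthest cell:

┌─────┬───────┐
│A    │↱ ↓    │
│ ╶───┘ ╷ ┌─╴ │
│↳ → → ↑│↓│   │
│ ╶─────┤ └─┐ │
│       │↳ ↓│ │
├─────┐ └─┐ └─┤
│↓ ← ↰│   │↳ ↓│
│ ┌─╴ ├───┤ ╷ │
│↓│↱ ↑│↓ ↰│ │↓│
│ │ ┌─┘ ╷ ├─┘ │
│B│↑│↓ ↲│↑│↓ ↲│
├─┘ ╵ ┌─┘ ╵ ╷ │
│  ↑ ↲│  ↑ ↲│ │
└─────┴─────┴─┘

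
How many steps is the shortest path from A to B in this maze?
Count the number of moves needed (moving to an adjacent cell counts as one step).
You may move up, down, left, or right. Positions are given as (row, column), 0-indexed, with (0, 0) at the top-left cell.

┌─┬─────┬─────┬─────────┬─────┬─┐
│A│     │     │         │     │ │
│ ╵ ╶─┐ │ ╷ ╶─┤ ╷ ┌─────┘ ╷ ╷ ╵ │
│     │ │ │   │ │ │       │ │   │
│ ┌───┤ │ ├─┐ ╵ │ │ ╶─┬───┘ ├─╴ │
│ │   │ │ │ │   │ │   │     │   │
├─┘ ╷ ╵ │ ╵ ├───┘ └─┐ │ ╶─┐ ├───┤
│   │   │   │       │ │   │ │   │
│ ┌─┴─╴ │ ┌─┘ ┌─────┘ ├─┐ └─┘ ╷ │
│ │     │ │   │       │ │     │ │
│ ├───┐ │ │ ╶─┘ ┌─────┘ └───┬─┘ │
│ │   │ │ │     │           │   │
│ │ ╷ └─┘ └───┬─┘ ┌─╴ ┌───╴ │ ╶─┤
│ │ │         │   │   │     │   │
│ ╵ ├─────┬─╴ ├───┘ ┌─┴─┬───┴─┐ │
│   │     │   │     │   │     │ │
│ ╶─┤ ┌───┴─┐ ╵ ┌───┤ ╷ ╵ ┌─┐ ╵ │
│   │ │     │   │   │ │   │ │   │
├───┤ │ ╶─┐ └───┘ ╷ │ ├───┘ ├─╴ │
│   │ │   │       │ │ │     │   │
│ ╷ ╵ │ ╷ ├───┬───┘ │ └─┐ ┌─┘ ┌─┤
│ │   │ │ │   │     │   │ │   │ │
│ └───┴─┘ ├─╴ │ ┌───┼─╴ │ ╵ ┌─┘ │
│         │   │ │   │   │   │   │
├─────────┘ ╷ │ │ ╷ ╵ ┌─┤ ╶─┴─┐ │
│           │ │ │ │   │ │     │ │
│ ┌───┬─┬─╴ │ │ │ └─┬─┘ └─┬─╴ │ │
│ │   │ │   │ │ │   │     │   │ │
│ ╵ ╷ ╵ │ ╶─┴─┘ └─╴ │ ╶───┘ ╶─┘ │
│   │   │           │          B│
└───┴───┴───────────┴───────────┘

Using BFS to find shortest path:
Start: (0, 0), End: (14, 15)
Path found:
(0,0) → (1,0) → (1,1) → (0,1) → (0,2) → (0,3) → (1,3) → (2,3) → (3,3) → (3,2) → (2,2) → (2,1) → (3,1) → (3,0) → (4,0) → (5,0) → (6,0) → (7,0) → (7,1) → (6,1) → (5,1) → (5,2) → (6,2) → (6,3) → (6,4) → (5,4) → (4,4) → (3,4) → (2,4) → (1,4) → (0,4) → (0,5) → (1,5) → (1,6) → (2,6) → (2,7) → (1,7) → (0,7) → (0,8) → (1,8) → (2,8) → (3,8) → (3,7) → (3,6) → (4,6) → (4,5) → (5,5) → (5,6) → (5,7) → (4,7) → (4,8) → (4,9) → (4,10) → (3,10) → (2,10) → (2,9) → (1,9) → (1,10) → (1,11) → (1,12) → (0,12) → (0,13) → (1,13) → (2,13) → (2,12) → (2,11) → (3,11) → (3,12) → (4,12) → (4,13) → (4,14) → (3,14) → (3,15) → (4,15) → (5,15) → (5,14) → (6,14) → (6,15) → (7,15) → (8,15) → (9,15) → (9,14) → (10,14) → (10,13) → (11,13) → (11,12) → (12,12) → (12,13) → (12,14) → (13,14) → (13,13) → (14,13) → (14,14) → (14,15)
Number of steps: 93

Solution:

┌─┬─────┬─────┬─────────┬─────┬─┐
│A│↱ → ↓│↱ ↓  │↱ ↓      │↱ ↓  │ │
│ ╵ ╶─┐ │ ╷ ╶─┤ ╷ ┌─────┘ ╷ ╷ ╵ │
│↳ ↑  │↓│↑│↳ ↓│↑│↓│↱ → → ↑│↓│   │
│ ┌───┤ │ ├─┐ ╵ │ │ ╶─┬───┘ ├─╴ │
│ │↓ ↰│↓│↑│ │↳ ↑│↓│↑ ↰│↓ ← ↲│   │
├─┘ ╷ ╵ │ ╵ ├───┘ └─┐ │ ╶─┐ ├───┤
│↓ ↲│↑ ↲│↑  │↓ ← ↲  │↑│↳ ↓│ │↱ ↓│
│ ┌─┴─╴ │ ┌─┘ ┌─────┘ ├─┐ └─┘ ╷ │
│↓│     │↑│↓ ↲│↱ → → ↑│ │↳ → ↑│↓│
│ ├───┐ │ │ ╶─┘ ┌─────┘ └───┬─┘ │
│↓│↱ ↓│ │↑│↳ → ↑│           │↓ ↲│
│ │ ╷ └─┘ └───┬─┘ ┌─╴ ┌───╴ │ ╶─┤
│↓│↑│↳ → ↑    │   │   │     │↳ ↓│
│ ╵ ├─────┬─╴ ├───┘ ┌─┴─┬───┴─┐ │
│↳ ↑│     │   │     │   │     │↓│
│ ╶─┤ ┌───┴─┐ ╵ ┌───┤ ╷ ╵ ┌─┐ ╵ │
│   │ │     │   │   │ │   │ │  ↓│
├───┤ │ ╶─┐ └───┘ ╷ │ ├───┘ ├─╴ │
│   │ │   │       │ │ │     │↓ ↲│
│ ╷ ╵ │ ╷ ├───┬───┘ │ └─┐ ┌─┘ ┌─┤
│ │   │ │ │   │     │   │ │↓ ↲│ │
│ └───┴─┘ ├─╴ │ ┌───┼─╴ │ ╵ ┌─┘ │
│         │   │ │   │   │↓ ↲│   │
├─────────┘ ╷ │ │ ╷ ╵ ┌─┤ ╶─┴─┐ │
│           │ │ │ │   │ │↳ → ↓│ │
│ ┌───┬─┬─╴ │ │ │ └─┬─┘ └─┬─╴ │ │
│ │   │ │   │ │ │   │     │↓ ↲│ │
│ ╵ ╷ ╵ │ ╶─┴─┘ └─╴ │ ╶───┘ ╶─┘ │
│   │   │           │      ↳ → B│
└───┴───┴───────────┴───────────┘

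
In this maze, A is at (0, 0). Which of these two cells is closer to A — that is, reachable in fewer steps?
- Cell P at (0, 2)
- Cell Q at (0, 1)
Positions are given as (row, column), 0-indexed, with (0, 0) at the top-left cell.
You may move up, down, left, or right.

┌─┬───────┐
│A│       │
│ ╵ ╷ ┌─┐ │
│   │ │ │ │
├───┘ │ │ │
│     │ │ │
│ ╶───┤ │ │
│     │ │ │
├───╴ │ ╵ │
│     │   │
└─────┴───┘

Shortest path A → P at (0, 2): 4 steps
Shortest path A → Q at (0, 1): 3 steps

Q is closer (3 steps vs 4 steps).

Path to P:

┌─┬───────┐
│A│↱ P    │
│ ╵ ╷ ┌─┐ │
│↳ ↑│ │ │ │
├───┘ │ │ │
│     │ │ │
│ ╶───┤ │ │
│     │ │ │
├───╴ │ ╵ │
│     │   │
└─────┴───┘

Path to Q:

┌─┬───────┐
│A│Q      │
│ ╵ ╷ ┌─┐ │
│↳ ↑│ │ │ │
├───┘ │ │ │
│     │ │ │
│ ╶───┤ │ │
│     │ │ │
├───╴ │ ╵ │
│     │   │
└─────┴───┘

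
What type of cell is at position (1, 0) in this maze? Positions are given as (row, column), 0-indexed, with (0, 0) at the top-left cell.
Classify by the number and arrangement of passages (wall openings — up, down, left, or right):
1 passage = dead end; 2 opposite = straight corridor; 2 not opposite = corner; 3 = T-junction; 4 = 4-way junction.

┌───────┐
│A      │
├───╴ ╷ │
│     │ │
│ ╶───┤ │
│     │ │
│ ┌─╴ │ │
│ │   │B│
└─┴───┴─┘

Checking cell at (1, 0):
Number of passages: 2
Cell type: corner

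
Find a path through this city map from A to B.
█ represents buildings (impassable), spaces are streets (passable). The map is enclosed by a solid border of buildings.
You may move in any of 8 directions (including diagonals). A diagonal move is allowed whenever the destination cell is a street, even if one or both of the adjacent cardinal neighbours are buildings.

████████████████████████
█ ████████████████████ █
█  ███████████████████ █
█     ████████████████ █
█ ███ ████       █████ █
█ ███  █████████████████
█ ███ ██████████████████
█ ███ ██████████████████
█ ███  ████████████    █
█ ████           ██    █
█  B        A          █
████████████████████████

Finding the shortest path from A to B:
Movement: 8-directional
Path length: 9 steps
Directions: left → left → left → left → left → left → left → left → left

Solution:

████████████████████████
█ ████████████████████ █
█  ███████████████████ █
█     ████████████████ █
█ ███ ████       █████ █
█ ███  █████████████████
█ ███ ██████████████████
█ ███ ██████████████████
█ ███  ████████████    █
█ ████           ██    █
█  B←←←←←←←←A          █
████████████████████████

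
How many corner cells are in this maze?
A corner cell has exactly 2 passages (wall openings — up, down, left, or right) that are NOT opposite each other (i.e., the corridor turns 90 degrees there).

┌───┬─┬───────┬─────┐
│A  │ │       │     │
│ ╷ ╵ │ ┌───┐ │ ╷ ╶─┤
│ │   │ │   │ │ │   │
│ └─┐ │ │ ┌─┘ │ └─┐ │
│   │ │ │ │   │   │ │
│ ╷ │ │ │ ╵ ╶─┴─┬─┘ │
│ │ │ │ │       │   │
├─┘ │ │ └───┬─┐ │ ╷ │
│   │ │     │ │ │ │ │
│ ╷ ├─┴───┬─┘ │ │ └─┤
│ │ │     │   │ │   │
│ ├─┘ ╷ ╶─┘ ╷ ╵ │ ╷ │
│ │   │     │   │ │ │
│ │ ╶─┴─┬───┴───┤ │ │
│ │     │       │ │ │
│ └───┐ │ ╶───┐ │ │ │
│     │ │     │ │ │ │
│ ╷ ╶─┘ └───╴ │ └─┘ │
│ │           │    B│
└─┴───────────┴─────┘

Counting corner cells (2 non-opposite passages):
Total corners: 37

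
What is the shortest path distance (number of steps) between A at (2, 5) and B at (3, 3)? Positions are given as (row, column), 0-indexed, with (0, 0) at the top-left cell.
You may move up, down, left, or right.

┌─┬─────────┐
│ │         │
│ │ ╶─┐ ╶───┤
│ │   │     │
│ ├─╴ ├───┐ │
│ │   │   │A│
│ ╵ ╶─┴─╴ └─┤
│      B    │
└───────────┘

Finding path from (2, 5) to (3, 3):
Path: (2,5) → (1,5) → (1,4) → (1,3) → (0,3) → (0,2) → (0,1) → (1,1) → (1,2) → (2,2) → (2,1) → (3,1) → (3,2) → (3,3)
Distance: 13 steps

Solution:

┌─┬─────────┐
│ │↓ ← ↰    │
│ │ ╶─┐ ╶───┤
│ │↳ ↓│↑ ← ↰│
│ ├─╴ ├───┐ │
│ │↓ ↲│   │A│
│ ╵ ╶─┴─╴ └─┤
│  ↳ → B    │
└───────────┘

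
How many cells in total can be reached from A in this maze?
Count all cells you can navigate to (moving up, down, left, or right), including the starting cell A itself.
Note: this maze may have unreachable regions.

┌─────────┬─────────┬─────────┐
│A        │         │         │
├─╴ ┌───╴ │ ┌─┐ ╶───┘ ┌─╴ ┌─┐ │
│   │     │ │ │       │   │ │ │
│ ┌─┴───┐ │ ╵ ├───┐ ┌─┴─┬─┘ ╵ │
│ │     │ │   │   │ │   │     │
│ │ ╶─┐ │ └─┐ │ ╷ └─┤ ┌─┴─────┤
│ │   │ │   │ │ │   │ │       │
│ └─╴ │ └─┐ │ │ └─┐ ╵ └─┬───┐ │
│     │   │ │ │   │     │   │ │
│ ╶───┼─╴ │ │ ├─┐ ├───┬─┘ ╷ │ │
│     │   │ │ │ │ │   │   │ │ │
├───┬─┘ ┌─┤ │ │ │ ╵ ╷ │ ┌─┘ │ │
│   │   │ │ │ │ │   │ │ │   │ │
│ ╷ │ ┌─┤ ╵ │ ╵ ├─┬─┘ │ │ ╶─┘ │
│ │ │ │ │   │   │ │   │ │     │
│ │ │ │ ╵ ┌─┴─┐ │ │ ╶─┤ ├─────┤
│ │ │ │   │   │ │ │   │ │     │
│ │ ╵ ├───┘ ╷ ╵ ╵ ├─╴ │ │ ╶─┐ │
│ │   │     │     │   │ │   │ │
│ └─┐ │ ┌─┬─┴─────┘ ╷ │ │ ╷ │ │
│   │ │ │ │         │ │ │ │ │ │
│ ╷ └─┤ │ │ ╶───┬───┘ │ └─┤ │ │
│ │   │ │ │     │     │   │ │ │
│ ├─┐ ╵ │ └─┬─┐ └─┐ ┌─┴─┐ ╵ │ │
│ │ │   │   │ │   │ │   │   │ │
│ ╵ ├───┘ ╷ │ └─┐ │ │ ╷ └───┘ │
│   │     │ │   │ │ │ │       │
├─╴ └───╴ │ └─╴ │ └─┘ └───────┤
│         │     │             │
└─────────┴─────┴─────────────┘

Using BFS/flood-fill to find all reachable cells from A:
Maze size: 15 × 15 = 225 total cells
94 cell(s) are walled off and cannot be reached from A.
Reachable cells: 131

Reachable region (· marks reachable cells):

┌─────────┬─────────┬─────────┐
│A · · · ·│· · · · ·│· · · · ·│
├─╴ ┌───╴ │ ┌─┐ ╶───┘ ┌─╴ ┌─┐ │
│· ·│· · ·│·│·│· · · ·│· ·│·│·│
│ ┌─┴───┐ │ ╵ ├───┐ ┌─┴─┬─┘ ╵ │
│·│· · ·│·│· ·│   │·│   │· · ·│
│ │ ╶─┐ │ └─┐ │ ╷ └─┤ ┌─┴─────┤
│·│· ·│·│· ·│·│ │   │ │       │
│ └─╴ │ └─┐ │ │ └─┐ ╵ └─┬───┐ │
│· · ·│· ·│·│·│   │     │   │ │
│ ╶───┼─╴ │ │ ├─┐ ├───┬─┘ ╷ │ │
│· · ·│· ·│·│·│·│ │   │   │ │ │
├───┬─┘ ┌─┤ │ │ │ ╵ ╷ │ ┌─┘ │ │
│· ·│· ·│·│·│·│·│   │ │ │   │ │
│ ╷ │ ┌─┤ ╵ │ ╵ ├─┬─┘ │ │ ╶─┘ │
│·│·│·│·│· ·│· ·│·│   │ │     │
│ │ │ │ ╵ ┌─┴─┐ │ │ ╶─┤ ├─────┤
│·│·│·│· ·│· ·│·│·│   │ │     │
│ │ ╵ ├───┘ ╷ ╵ ╵ ├─╴ │ │ ╶─┐ │
│·│· ·│· · ·│· · ·│   │ │   │ │
│ └─┐ │ ┌─┬─┴─────┘ ╷ │ │ ╷ │ │
│· ·│·│·│·│         │ │ │ │ │ │
│ ╷ └─┤ │ │ ╶───┬───┘ │ └─┤ │ │
│·│· ·│·│·│     │     │   │ │ │
│ ├─┐ ╵ │ └─┬─┐ └─┐ ┌─┴─┐ ╵ │ │
│·│·│· ·│· ·│·│   │ │   │   │ │
│ ╵ ├───┘ ╷ │ └─┐ │ │ ╷ └───┘ │
│· ·│· · ·│·│· ·│ │ │ │       │
├─╴ └───╴ │ └─╴ │ └─┘ └───────┤
│· · · · ·│· · ·│             │
└─────────┴─────┴─────────────┘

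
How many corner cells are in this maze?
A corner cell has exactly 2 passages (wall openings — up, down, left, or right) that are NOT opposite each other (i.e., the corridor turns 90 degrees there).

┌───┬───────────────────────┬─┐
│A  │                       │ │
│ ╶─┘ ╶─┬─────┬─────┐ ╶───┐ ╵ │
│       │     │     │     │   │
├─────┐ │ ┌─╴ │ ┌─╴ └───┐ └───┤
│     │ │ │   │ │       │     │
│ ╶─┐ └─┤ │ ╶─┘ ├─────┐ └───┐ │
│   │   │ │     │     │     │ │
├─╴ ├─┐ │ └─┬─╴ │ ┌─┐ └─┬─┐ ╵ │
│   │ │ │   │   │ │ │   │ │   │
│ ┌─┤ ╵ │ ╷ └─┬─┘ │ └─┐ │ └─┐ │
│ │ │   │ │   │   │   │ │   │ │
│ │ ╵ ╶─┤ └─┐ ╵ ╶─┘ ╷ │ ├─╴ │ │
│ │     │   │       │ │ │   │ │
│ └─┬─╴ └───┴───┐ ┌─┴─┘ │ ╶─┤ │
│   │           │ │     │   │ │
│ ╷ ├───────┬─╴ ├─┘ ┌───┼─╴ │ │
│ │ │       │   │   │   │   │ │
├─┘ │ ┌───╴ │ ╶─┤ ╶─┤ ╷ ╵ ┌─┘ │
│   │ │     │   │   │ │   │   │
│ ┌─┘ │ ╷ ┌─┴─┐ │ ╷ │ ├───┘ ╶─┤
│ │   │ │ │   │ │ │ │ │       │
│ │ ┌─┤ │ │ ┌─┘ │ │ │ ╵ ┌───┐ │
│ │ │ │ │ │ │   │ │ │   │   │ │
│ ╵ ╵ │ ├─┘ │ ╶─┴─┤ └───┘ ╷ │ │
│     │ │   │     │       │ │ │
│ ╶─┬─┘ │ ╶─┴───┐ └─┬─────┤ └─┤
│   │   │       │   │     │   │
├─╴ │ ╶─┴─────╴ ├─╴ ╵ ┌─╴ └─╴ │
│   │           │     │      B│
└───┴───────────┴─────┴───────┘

Counting corner cells (2 non-opposite passages):
Total corners: 113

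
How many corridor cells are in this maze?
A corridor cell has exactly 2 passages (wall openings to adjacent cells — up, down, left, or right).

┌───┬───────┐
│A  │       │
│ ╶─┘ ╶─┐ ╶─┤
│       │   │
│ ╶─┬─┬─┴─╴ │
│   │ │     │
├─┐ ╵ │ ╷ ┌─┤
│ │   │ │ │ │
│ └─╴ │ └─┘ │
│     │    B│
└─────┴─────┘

Counting cells with exactly 2 passages:
Total corridor cells: 18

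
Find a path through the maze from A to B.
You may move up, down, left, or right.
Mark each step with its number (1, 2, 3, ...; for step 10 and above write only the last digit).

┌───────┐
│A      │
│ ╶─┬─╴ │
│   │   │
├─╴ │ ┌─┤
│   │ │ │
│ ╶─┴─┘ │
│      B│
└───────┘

Finding the shortest path through the maze:
Path length: 8 steps
Directions: down → right → down → left → down → right → right → right

Solution:

┌───────┐
│A      │
│ ╶─┬─╴ │
│1 2│   │
├─╴ │ ┌─┤
│4 3│ │ │
│ ╶─┴─┘ │
│5 6 7 B│
└───────┘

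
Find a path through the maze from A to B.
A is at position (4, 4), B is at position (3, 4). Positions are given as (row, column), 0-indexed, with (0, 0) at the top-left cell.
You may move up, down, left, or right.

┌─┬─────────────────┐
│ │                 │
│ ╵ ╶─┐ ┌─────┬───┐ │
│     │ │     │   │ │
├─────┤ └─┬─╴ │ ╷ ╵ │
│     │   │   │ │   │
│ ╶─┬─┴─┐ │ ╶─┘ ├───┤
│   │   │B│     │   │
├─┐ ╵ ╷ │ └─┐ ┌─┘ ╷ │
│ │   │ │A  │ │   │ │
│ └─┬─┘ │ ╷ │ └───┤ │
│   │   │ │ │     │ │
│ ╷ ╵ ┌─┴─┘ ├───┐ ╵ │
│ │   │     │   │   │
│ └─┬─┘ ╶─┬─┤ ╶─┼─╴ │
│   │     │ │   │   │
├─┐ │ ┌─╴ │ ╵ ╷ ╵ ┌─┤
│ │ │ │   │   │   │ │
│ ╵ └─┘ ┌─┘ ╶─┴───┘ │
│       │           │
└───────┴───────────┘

Finding the shortest path from (4, 4) to (3, 4):
Path length: 1 steps
Directions: up

Solution:

┌─┬─────────────────┐
│ │                 │
│ ╵ ╶─┐ ┌─────┬───┐ │
│     │ │     │   │ │
├─────┤ └─┬─╴ │ ╷ ╵ │
│     │   │   │ │   │
│ ╶─┬─┴─┐ │ ╶─┘ ├───┤
│   │   │B│     │   │
├─┐ ╵ ╷ │ └─┐ ┌─┘ ╷ │
│ │   │ │A  │ │   │ │
│ └─┬─┘ │ ╷ │ └───┤ │
│   │   │ │ │     │ │
│ ╷ ╵ ┌─┴─┘ ├───┐ ╵ │
│ │   │     │   │   │
│ └─┬─┘ ╶─┬─┤ ╶─┼─╴ │
│   │     │ │   │   │
├─┐ │ ┌─╴ │ ╵ ╷ ╵ ┌─┤
│ │ │ │   │   │   │ │
│ ╵ └─┘ ┌─┘ ╶─┴───┘ │
│       │           │
└───────┴───────────┘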